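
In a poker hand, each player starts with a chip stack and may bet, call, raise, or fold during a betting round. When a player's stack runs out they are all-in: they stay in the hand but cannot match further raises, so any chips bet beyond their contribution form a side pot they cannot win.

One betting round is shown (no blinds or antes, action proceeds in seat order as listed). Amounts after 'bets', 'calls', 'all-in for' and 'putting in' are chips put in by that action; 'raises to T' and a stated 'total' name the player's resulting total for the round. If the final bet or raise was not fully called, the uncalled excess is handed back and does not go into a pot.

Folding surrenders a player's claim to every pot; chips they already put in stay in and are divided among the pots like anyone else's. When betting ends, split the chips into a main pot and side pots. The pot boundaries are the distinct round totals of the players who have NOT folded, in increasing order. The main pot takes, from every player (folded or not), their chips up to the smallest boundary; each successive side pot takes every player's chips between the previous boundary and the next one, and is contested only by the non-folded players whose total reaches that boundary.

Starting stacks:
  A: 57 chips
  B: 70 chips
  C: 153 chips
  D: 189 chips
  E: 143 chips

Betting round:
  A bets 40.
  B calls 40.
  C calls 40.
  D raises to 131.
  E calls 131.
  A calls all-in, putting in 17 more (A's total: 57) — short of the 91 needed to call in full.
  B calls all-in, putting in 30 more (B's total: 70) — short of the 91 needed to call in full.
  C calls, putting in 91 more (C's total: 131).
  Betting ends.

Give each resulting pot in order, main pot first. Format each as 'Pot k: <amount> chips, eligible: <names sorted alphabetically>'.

Pot 1: 285 chips, eligible: A, B, C, D, E
Pot 2: 52 chips, eligible: B, C, D, E
Pot 3: 183 chips, eligible: C, D, E

Derivation:
Contributions: A=57, B=70, C=131, D=131, E=131
Pot levels (distinct totals of non-folded players): 57, 70, 131
Layer 1-57: 57 each from A, B, C, D, E = 57*5 = 285 chips; eligible A, B, C, D, E
Layer 58-70: 13 each from B, C, D, E = 13*4 = 52 chips; eligible B, C, D, E
Layer 71-131: 61 each from C, D, E = 61*3 = 183 chips; eligible C, D, E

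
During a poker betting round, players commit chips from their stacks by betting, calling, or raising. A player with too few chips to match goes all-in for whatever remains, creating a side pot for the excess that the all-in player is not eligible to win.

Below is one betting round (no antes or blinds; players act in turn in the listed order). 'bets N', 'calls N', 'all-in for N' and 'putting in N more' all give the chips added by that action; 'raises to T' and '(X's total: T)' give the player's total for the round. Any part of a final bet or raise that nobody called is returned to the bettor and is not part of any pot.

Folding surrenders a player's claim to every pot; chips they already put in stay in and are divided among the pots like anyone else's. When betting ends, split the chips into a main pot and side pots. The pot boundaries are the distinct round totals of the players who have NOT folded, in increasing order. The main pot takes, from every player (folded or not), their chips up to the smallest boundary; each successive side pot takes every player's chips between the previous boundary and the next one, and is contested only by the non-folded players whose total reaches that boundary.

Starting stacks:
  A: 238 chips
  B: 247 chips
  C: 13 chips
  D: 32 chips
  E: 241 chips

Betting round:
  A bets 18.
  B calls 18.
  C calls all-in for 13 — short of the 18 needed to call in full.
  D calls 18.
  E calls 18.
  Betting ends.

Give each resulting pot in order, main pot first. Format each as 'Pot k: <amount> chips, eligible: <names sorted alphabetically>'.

Contributions: A=18, B=18, C=13, D=18, E=18
Pot levels (distinct totals of non-folded players): 13, 18
Layer 1-13: 13 each from A, B, C, D, E = 13*5 = 65 chips; eligible A, B, C, D, E
Layer 14-18: 5 each from A, B, D, E = 5*4 = 20 chips; eligible A, B, D, E

Pot 1: 65 chips, eligible: A, B, C, D, E
Pot 2: 20 chips, eligible: A, B, D, E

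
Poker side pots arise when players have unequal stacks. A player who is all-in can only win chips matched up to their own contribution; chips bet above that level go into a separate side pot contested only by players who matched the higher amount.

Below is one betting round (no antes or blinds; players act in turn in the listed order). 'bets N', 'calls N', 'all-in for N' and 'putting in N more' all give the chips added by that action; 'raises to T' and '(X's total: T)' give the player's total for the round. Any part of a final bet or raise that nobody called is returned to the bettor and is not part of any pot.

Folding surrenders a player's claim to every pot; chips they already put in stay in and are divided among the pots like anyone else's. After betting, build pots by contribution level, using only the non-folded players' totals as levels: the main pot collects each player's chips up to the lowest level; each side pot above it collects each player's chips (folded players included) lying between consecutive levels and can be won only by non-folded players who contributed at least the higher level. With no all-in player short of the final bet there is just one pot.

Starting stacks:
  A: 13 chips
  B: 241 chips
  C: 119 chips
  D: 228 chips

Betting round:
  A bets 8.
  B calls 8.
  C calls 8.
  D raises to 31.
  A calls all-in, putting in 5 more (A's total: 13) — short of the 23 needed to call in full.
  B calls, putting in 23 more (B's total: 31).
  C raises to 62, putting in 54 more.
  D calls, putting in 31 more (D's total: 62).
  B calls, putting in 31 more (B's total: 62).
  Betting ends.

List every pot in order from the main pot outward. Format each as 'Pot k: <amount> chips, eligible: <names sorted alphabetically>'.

Pot 1: 52 chips, eligible: A, B, C, D
Pot 2: 147 chips, eligible: B, C, D

Derivation:
Contributions: A=13, B=62, C=62, D=62
Pot levels (distinct totals of non-folded players): 13, 62
Layer 1-13: 13 each from A, B, C, D = 13*4 = 52 chips; eligible A, B, C, D
Layer 14-62: 49 each from B, C, D = 49*3 = 147 chips; eligible B, C, D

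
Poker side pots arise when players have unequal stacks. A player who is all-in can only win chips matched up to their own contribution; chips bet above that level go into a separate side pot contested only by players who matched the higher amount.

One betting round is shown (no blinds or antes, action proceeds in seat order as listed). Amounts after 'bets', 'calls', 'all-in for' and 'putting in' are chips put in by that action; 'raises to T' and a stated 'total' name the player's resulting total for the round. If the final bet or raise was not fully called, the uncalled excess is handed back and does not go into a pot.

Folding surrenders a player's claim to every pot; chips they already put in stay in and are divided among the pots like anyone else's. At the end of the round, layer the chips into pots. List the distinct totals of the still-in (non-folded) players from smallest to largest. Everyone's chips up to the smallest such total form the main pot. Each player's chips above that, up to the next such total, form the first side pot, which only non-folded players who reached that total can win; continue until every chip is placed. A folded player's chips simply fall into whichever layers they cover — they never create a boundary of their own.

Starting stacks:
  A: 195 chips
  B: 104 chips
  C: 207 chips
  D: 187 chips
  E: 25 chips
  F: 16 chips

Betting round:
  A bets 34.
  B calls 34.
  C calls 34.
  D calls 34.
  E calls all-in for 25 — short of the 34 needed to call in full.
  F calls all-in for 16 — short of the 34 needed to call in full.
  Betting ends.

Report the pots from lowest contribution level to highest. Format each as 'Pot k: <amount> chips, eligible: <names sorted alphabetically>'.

Contributions: A=34, B=34, C=34, D=34, E=25, F=16
Pot levels (distinct totals of non-folded players): 16, 25, 34
Layer 1-16: 16 each from A, B, C, D, E, F = 16*6 = 96 chips; eligible A, B, C, D, E, F
Layer 17-25: 9 each from A, B, C, D, E = 9*5 = 45 chips; eligible A, B, C, D, E
Layer 26-34: 9 each from A, B, C, D = 9*4 = 36 chips; eligible A, B, C, D

Pot 1: 96 chips, eligible: A, B, C, D, E, F
Pot 2: 45 chips, eligible: A, B, C, D, E
Pot 3: 36 chips, eligible: A, B, C, D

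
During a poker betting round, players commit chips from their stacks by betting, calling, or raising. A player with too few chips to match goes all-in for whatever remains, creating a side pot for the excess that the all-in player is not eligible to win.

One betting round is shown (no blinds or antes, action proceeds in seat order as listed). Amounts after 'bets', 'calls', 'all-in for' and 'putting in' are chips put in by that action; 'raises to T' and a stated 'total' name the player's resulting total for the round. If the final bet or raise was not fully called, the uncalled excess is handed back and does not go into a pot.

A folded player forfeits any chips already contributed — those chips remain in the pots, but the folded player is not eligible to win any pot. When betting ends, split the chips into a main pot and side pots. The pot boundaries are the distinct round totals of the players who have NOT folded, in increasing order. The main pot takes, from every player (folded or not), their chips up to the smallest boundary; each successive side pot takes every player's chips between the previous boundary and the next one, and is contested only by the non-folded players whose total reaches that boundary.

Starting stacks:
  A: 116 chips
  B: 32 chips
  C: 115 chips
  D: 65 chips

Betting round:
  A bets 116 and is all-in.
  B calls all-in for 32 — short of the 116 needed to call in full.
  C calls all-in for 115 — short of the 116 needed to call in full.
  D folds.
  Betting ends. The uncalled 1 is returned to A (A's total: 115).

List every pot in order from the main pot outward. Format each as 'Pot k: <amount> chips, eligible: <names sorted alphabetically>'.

Contributions (after 1 returned to A): A=115, B=32, C=115
Folded: D
Pot levels (distinct totals of non-folded players): 32, 115
Layer 1-32: 32 each from A, B, C = 32*3 = 96 chips; eligible A, B, C
Layer 33-115: 83 each from A, C = 83*2 = 166 chips; eligible A, C

Pot 1: 96 chips, eligible: A, B, C
Pot 2: 166 chips, eligible: A, C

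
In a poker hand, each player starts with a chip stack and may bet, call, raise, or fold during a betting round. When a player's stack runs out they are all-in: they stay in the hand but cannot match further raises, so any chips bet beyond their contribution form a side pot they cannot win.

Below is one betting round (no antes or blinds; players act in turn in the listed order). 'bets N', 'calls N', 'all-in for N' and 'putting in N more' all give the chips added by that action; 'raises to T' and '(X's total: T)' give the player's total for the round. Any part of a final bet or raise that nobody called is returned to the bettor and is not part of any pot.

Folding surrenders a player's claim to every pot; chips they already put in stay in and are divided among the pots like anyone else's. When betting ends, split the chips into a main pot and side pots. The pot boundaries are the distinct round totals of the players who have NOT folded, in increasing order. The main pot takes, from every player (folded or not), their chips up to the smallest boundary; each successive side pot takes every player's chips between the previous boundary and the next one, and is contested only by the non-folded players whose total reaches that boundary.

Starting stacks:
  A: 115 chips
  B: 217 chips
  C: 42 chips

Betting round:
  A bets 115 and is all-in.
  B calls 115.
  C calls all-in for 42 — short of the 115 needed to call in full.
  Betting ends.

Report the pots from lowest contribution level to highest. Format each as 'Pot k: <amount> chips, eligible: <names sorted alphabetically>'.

Contributions: A=115, B=115, C=42
Pot levels (distinct totals of non-folded players): 42, 115
Layer 1-42: 42 each from A, B, C = 42*3 = 126 chips; eligible A, B, C
Layer 43-115: 73 each from A, B = 73*2 = 146 chips; eligible A, B

Pot 1: 126 chips, eligible: A, B, C
Pot 2: 146 chips, eligible: A, B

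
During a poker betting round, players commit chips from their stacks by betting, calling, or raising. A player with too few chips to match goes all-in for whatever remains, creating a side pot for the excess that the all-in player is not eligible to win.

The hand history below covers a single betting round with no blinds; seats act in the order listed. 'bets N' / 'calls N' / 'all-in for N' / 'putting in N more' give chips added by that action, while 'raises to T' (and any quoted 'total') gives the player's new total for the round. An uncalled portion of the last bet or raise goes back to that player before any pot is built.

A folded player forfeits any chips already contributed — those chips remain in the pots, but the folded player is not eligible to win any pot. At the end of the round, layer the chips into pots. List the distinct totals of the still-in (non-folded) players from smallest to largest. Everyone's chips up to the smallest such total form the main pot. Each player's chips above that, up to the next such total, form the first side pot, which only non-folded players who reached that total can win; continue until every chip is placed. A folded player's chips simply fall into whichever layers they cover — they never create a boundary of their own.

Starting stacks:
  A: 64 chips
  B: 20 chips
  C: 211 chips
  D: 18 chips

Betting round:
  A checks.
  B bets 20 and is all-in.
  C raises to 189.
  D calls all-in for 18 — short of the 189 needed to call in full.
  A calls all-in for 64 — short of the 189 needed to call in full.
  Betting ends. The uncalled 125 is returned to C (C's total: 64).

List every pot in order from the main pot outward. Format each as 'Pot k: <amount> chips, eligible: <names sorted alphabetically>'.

Contributions (after 125 returned to C): A=64, B=20, C=64, D=18
Pot levels (distinct totals of non-folded players): 18, 20, 64
Layer 1-18: 18 each from A, B, C, D = 18*4 = 72 chips; eligible A, B, C, D
Layer 19-20: 2 each from A, B, C = 2*3 = 6 chips; eligible A, B, C
Layer 21-64: 44 each from A, C = 44*2 = 88 chips; eligible A, C

Pot 1: 72 chips, eligible: A, B, C, D
Pot 2: 6 chips, eligible: A, B, C
Pot 3: 88 chips, eligible: A, C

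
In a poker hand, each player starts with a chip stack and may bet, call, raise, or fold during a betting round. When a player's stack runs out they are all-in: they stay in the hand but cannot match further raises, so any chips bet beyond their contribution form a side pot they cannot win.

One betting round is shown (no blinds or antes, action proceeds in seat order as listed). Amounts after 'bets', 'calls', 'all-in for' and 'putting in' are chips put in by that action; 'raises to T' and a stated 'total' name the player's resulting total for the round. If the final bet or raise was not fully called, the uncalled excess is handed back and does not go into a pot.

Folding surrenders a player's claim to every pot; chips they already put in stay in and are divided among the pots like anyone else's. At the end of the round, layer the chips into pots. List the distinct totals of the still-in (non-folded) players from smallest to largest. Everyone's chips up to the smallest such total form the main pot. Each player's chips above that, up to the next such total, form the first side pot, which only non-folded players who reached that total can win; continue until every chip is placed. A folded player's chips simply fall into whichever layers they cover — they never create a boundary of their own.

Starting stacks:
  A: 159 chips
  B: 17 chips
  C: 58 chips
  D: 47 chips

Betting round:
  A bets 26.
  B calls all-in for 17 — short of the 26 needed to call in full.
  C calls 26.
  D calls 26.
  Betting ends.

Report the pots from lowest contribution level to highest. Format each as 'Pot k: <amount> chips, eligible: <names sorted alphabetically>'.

Contributions: A=26, B=17, C=26, D=26
Pot levels (distinct totals of non-folded players): 17, 26
Layer 1-17: 17 each from A, B, C, D = 17*4 = 68 chips; eligible A, B, C, D
Layer 18-26: 9 each from A, C, D = 9*3 = 27 chips; eligible A, C, D

Pot 1: 68 chips, eligible: A, B, C, D
Pot 2: 27 chips, eligible: A, C, D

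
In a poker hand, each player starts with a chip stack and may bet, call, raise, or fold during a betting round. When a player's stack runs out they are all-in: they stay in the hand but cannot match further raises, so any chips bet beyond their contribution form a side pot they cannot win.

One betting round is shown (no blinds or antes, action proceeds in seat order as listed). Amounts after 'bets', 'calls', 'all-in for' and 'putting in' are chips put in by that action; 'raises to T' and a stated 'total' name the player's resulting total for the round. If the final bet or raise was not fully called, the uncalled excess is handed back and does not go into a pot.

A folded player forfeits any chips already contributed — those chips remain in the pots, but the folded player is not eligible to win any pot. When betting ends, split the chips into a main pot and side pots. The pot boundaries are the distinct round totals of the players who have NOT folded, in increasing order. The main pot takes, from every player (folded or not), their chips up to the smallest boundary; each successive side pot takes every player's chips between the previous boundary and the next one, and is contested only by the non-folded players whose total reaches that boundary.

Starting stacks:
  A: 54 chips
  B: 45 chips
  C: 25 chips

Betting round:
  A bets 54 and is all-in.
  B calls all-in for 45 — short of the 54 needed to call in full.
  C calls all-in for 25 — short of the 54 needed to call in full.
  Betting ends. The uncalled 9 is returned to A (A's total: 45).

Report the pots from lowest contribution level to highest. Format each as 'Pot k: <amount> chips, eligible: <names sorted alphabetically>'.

Pot 1: 75 chips, eligible: A, B, C
Pot 2: 40 chips, eligible: A, B

Derivation:
Contributions (after 9 returned to A): A=45, B=45, C=25
Pot levels (distinct totals of non-folded players): 25, 45
Layer 1-25: 25 each from A, B, C = 25*3 = 75 chips; eligible A, B, C
Layer 26-45: 20 each from A, B = 20*2 = 40 chips; eligible A, B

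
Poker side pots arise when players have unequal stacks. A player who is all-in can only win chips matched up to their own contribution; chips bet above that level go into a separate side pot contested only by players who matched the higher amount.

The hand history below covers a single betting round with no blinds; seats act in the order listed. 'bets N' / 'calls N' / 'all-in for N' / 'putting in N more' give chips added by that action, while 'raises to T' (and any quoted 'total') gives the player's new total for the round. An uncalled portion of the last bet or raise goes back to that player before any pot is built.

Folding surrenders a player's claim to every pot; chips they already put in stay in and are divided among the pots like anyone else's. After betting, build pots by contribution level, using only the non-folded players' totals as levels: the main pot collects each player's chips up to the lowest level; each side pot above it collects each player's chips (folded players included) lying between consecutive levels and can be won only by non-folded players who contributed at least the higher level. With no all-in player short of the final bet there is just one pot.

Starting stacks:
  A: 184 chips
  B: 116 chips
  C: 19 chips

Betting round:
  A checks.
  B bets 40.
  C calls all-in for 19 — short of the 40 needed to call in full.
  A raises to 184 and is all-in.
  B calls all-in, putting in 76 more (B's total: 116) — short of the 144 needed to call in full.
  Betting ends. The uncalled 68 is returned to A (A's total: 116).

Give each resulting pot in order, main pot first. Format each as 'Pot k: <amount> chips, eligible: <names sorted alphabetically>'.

Pot 1: 57 chips, eligible: A, B, C
Pot 2: 194 chips, eligible: A, B

Derivation:
Contributions (after 68 returned to A): A=116, B=116, C=19
Pot levels (distinct totals of non-folded players): 19, 116
Layer 1-19: 19 each from A, B, C = 19*3 = 57 chips; eligible A, B, C
Layer 20-116: 97 each from A, B = 97*2 = 194 chips; eligible A, B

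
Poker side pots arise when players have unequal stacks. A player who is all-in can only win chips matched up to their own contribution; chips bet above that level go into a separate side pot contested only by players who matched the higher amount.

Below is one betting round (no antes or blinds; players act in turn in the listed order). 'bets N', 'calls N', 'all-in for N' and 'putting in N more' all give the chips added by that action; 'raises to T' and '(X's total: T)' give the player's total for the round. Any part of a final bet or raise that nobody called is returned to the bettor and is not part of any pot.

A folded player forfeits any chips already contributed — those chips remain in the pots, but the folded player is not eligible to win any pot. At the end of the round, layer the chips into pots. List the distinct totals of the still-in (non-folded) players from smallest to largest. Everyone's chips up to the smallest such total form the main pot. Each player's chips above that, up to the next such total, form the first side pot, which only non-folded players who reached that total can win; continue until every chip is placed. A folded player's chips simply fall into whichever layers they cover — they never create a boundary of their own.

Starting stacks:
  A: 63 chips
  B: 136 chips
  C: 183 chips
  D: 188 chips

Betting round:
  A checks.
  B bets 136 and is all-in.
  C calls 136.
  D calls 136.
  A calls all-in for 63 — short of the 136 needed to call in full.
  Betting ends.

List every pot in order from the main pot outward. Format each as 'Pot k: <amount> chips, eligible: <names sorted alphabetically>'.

Pot 1: 252 chips, eligible: A, B, C, D
Pot 2: 219 chips, eligible: B, C, D

Derivation:
Contributions: A=63, B=136, C=136, D=136
Pot levels (distinct totals of non-folded players): 63, 136
Layer 1-63: 63 each from A, B, C, D = 63*4 = 252 chips; eligible A, B, C, D
Layer 64-136: 73 each from B, C, D = 73*3 = 219 chips; eligible B, C, D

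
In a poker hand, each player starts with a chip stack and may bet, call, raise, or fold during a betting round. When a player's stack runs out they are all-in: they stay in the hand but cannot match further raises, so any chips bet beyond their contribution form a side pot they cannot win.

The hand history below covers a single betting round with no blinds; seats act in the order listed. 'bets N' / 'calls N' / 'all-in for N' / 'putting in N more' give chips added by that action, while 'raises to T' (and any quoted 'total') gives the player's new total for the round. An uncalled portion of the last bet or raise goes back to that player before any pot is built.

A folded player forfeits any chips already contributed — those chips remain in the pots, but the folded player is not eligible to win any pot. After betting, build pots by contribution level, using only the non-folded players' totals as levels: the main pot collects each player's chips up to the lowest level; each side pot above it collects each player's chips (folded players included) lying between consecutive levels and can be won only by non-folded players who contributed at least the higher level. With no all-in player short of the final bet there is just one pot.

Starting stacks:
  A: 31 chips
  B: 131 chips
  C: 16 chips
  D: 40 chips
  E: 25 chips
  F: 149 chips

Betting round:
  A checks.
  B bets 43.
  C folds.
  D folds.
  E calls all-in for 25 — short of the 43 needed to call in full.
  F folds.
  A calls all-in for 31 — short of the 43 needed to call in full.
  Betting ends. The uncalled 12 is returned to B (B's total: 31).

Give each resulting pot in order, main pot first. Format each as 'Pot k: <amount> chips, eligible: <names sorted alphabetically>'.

Pot 1: 75 chips, eligible: A, B, E
Pot 2: 12 chips, eligible: A, B

Derivation:
Contributions (after 12 returned to B): A=31, B=31, E=25
Folded: C, D, F
Pot levels (distinct totals of non-folded players): 25, 31
Layer 1-25: 25 each from A, B, E = 25*3 = 75 chips; eligible A, B, E
Layer 26-31: 6 each from A, B = 6*2 = 12 chips; eligible A, B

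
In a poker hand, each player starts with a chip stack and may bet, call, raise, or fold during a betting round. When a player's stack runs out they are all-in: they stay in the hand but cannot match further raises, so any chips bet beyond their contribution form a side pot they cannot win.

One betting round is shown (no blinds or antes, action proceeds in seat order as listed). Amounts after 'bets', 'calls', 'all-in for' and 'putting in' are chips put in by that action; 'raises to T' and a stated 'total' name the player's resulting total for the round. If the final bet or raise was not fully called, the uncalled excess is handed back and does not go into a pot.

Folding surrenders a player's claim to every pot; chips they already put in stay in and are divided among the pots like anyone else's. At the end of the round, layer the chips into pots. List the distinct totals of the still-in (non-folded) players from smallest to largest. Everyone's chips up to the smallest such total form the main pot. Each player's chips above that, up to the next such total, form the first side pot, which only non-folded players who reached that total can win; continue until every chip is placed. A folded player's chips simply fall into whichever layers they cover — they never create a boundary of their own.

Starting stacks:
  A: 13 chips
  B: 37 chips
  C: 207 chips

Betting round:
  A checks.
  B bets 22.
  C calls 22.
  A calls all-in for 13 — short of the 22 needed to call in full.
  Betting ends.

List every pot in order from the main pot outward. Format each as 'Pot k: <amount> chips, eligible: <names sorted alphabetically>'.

Pot 1: 39 chips, eligible: A, B, C
Pot 2: 18 chips, eligible: B, C

Derivation:
Contributions: A=13, B=22, C=22
Pot levels (distinct totals of non-folded players): 13, 22
Layer 1-13: 13 each from A, B, C = 13*3 = 39 chips; eligible A, B, C
Layer 14-22: 9 each from B, C = 9*2 = 18 chips; eligible B, C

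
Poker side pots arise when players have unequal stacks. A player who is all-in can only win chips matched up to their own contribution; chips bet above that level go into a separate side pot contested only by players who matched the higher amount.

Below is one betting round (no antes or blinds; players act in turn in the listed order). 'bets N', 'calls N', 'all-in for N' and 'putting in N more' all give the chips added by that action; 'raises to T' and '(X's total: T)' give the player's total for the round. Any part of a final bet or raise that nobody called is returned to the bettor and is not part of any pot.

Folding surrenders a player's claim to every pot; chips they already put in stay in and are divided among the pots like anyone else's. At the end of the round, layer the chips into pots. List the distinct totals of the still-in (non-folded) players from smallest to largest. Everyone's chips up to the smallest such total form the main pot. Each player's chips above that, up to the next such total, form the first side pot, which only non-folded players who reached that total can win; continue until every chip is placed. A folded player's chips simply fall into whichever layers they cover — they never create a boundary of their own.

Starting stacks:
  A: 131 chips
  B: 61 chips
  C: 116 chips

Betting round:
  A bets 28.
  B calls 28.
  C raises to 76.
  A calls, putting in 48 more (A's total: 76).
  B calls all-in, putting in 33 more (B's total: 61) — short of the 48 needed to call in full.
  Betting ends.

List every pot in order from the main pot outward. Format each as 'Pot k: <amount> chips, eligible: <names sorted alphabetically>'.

Pot 1: 183 chips, eligible: A, B, C
Pot 2: 30 chips, eligible: A, C

Derivation:
Contributions: A=76, B=61, C=76
Pot levels (distinct totals of non-folded players): 61, 76
Layer 1-61: 61 each from A, B, C = 61*3 = 183 chips; eligible A, B, C
Layer 62-76: 15 each from A, C = 15*2 = 30 chips; eligible A, C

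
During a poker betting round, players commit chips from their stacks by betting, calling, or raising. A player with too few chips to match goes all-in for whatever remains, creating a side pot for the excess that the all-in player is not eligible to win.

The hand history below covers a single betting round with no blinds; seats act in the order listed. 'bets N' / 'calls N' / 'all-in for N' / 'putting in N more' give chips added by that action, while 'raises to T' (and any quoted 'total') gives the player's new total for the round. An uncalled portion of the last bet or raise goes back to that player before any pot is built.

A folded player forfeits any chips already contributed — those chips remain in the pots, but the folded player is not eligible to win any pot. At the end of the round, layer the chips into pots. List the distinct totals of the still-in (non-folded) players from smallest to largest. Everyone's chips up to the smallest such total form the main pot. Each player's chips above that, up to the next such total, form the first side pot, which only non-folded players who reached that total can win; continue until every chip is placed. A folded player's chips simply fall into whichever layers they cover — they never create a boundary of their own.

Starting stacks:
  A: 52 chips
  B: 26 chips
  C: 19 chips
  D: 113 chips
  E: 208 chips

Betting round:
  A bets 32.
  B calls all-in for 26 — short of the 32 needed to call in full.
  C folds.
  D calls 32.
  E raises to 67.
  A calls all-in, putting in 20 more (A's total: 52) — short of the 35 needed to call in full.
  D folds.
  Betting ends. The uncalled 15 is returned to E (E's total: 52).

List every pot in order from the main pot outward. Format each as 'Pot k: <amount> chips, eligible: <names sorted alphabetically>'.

Pot 1: 104 chips, eligible: A, B, E
Pot 2: 58 chips, eligible: A, E

Derivation:
Contributions (after 15 returned to E): A=52, B=26, D=32, E=52
Folded: C, D
Pot levels (distinct totals of non-folded players): 26, 52
Layer 1-26: 26 each from A, B, D, E = 26*4 = 104 chips; eligible A, B, E
Layer 27-52: A 26 + D 6 + E 26 = 58 chips; eligible A, E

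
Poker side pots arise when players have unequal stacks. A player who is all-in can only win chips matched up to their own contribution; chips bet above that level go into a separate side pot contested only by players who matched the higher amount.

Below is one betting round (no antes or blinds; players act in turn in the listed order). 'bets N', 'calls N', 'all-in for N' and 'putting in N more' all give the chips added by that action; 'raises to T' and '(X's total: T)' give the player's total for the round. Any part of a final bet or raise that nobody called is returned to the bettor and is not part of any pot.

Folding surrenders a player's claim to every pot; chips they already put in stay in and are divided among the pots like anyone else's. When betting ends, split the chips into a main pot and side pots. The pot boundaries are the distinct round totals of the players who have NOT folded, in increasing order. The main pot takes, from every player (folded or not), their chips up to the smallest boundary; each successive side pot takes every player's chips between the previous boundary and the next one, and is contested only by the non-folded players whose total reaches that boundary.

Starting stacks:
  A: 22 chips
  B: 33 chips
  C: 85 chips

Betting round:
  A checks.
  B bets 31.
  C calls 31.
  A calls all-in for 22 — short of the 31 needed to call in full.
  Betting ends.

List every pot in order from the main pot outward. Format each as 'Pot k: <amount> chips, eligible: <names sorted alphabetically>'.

Contributions: A=22, B=31, C=31
Pot levels (distinct totals of non-folded players): 22, 31
Layer 1-22: 22 each from A, B, C = 22*3 = 66 chips; eligible A, B, C
Layer 23-31: 9 each from B, C = 9*2 = 18 chips; eligible B, C

Pot 1: 66 chips, eligible: A, B, C
Pot 2: 18 chips, eligible: B, C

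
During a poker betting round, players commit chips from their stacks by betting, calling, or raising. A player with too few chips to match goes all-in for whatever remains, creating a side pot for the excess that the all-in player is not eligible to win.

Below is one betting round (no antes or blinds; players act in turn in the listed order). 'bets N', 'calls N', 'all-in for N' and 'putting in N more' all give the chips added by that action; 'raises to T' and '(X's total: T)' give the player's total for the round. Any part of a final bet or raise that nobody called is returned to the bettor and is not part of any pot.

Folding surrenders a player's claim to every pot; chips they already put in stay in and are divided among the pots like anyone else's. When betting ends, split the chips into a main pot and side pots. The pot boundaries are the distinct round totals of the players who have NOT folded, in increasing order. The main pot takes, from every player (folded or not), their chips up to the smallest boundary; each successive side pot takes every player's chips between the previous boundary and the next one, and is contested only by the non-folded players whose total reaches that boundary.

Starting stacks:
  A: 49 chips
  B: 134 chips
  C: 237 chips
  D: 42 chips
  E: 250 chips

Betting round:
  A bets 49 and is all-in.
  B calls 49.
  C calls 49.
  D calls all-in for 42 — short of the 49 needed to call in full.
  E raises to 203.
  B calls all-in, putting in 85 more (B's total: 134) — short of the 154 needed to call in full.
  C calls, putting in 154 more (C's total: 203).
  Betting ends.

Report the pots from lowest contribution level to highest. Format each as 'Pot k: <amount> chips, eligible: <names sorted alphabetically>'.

Pot 1: 210 chips, eligible: A, B, C, D, E
Pot 2: 28 chips, eligible: A, B, C, E
Pot 3: 255 chips, eligible: B, C, E
Pot 4: 138 chips, eligible: C, E

Derivation:
Contributions: A=49, B=134, C=203, D=42, E=203
Pot levels (distinct totals of non-folded players): 42, 49, 134, 203
Layer 1-42: 42 each from A, B, C, D, E = 42*5 = 210 chips; eligible A, B, C, D, E
Layer 43-49: 7 each from A, B, C, E = 7*4 = 28 chips; eligible A, B, C, E
Layer 50-134: 85 each from B, C, E = 85*3 = 255 chips; eligible B, C, E
Layer 135-203: 69 each from C, E = 69*2 = 138 chips; eligible C, E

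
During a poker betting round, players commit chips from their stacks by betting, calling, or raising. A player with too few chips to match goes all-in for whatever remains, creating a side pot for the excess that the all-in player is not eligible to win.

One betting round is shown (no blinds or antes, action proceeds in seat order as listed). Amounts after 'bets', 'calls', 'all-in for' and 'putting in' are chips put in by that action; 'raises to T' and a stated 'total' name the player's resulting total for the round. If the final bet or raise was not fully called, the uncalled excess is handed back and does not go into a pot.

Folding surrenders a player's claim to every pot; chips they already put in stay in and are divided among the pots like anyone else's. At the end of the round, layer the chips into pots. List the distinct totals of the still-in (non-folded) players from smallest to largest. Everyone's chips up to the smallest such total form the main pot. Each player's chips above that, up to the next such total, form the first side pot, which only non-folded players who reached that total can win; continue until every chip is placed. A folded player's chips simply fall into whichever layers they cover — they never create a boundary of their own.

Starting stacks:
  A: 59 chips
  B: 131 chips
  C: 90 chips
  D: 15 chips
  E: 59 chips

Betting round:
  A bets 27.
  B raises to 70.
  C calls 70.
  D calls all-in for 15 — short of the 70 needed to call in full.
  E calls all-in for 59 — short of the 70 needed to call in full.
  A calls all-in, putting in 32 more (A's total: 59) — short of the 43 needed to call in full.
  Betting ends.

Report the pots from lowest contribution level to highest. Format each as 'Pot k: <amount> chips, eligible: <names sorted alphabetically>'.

Contributions: A=59, B=70, C=70, D=15, E=59
Pot levels (distinct totals of non-folded players): 15, 59, 70
Layer 1-15: 15 each from A, B, C, D, E = 15*5 = 75 chips; eligible A, B, C, D, E
Layer 16-59: 44 each from A, B, C, E = 44*4 = 176 chips; eligible A, B, C, E
Layer 60-70: 11 each from B, C = 11*2 = 22 chips; eligible B, C

Pot 1: 75 chips, eligible: A, B, C, D, E
Pot 2: 176 chips, eligible: A, B, C, E
Pot 3: 22 chips, eligible: B, C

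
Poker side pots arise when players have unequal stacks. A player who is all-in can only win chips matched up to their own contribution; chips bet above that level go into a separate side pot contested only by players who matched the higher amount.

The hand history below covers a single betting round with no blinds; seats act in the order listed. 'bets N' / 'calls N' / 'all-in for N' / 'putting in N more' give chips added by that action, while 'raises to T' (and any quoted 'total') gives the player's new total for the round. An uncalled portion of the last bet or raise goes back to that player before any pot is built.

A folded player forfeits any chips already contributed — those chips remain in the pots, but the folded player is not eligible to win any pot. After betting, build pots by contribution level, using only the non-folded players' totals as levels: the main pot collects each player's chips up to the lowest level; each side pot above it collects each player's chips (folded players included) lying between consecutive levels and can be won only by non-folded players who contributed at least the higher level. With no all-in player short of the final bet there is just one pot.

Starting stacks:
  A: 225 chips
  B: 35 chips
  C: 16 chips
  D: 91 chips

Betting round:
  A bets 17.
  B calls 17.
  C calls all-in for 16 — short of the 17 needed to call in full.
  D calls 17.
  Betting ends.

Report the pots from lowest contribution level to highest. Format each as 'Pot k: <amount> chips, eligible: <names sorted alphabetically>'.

Contributions: A=17, B=17, C=16, D=17
Pot levels (distinct totals of non-folded players): 16, 17
Layer 1-16: 16 each from A, B, C, D = 16*4 = 64 chips; eligible A, B, C, D
Layer 17-17: 1 each from A, B, D = 1*3 = 3 chips; eligible A, B, D

Pot 1: 64 chips, eligible: A, B, C, D
Pot 2: 3 chips, eligible: A, B, D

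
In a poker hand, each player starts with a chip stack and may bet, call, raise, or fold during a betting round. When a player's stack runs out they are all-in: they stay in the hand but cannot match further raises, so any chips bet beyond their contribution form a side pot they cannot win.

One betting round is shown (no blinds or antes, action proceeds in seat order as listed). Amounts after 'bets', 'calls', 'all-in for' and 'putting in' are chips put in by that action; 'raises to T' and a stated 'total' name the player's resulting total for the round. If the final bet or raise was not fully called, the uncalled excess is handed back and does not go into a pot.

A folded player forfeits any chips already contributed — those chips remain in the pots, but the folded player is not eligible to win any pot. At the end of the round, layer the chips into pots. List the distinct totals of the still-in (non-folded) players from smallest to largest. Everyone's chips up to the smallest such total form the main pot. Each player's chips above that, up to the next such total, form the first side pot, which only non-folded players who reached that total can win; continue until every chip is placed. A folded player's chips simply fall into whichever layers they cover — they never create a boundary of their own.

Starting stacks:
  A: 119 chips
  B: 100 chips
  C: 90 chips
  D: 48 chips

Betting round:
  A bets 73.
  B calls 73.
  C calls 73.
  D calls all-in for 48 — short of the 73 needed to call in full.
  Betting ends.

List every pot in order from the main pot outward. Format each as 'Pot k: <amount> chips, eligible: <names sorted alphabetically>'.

Pot 1: 192 chips, eligible: A, B, C, D
Pot 2: 75 chips, eligible: A, B, C

Derivation:
Contributions: A=73, B=73, C=73, D=48
Pot levels (distinct totals of non-folded players): 48, 73
Layer 1-48: 48 each from A, B, C, D = 48*4 = 192 chips; eligible A, B, C, D
Layer 49-73: 25 each from A, B, C = 25*3 = 75 chips; eligible A, B, C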